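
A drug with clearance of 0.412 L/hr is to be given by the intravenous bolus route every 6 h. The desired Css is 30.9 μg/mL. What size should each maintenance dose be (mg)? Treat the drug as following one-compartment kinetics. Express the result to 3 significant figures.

At steady state, dose per interval replaces the amount cleared in that interval: D/τ = CL·Css.
D = CL × Css × τ = 0.4120 × 30.9 × 6 = 76.38 mg

76.4 mg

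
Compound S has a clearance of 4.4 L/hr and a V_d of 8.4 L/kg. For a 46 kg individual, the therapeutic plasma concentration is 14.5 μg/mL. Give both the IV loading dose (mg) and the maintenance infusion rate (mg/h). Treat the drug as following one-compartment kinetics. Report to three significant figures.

(a) 5600 mg; (b) 63.8 mg/h

Total Vd = 8.4 × 46 = 386.4 L
LD = Vd · C_target = 386.4 × 14.5 = 5603 mg
Maintenance: replace elimination → rate = CL × Css = 4.400 × 14.5 = 63.80 mg/h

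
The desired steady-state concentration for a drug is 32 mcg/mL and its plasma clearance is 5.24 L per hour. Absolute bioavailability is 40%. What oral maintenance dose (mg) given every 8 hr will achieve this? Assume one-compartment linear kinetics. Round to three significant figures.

D = CL × Css × τ / F = 5.240 × 32 × 8 / 0.4 = 3354 mg

3350 mg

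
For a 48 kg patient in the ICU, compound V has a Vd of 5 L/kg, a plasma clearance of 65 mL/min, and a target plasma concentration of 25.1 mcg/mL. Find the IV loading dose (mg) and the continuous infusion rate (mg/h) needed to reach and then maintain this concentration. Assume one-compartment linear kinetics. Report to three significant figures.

Total Vd = 5 × 48 = 240.0 L
LD = Vd · C_target = 240.0 × 25.1 = 6024 mg
Convert clearance: 65 mL/min × 60 min/h ÷ 1000 mL/L = 3.900 L/h
Maintenance: replace elimination → rate = CL × Css = 3.900 × 25.1 = 97.89 mg/h

(a) 6020 mg; (b) 97.9 mg/h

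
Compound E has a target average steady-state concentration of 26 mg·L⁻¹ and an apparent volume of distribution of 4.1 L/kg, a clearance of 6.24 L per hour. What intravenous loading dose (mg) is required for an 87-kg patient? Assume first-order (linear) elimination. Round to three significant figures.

Total Vd = 4.1 × 87 = 356.7 L
LD = Vd × C = 356.7 × 26.00 = 9274 mg

9270 mg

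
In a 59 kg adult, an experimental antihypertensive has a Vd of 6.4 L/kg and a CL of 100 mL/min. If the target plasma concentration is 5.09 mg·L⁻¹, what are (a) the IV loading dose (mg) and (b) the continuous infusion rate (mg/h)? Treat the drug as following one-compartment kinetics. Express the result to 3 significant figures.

Total Vd = 6.4 × 59 = 377.6 L
Loading: fill Vd to C_target → 377.6 L × 5.09 mg/L = 1922 mg
CL = 100 mL/min × 60/1000 = 6.000 L/h
Maintenance infusion rate = CL × Css = 6.000 × 5.09 = 30.54 mg/h

(a) 1920 mg; (b) 30.5 mg/h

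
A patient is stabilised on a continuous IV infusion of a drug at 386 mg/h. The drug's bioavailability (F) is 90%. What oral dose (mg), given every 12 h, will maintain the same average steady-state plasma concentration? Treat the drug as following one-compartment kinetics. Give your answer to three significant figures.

To maintain the same Css, the systemic dosing rate must be unchanged: F·D/τ = infusion rate.
D = rate × τ / F = 386 × 12 / 0.9 = 5147 mg

5150 mg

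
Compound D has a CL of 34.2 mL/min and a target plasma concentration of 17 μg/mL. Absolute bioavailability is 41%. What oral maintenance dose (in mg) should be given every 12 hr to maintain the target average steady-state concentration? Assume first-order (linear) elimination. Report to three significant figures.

1020 mg

CL = 34.2 mL/min × 60/1000 = 2.052 L/h
D = CL × Css × τ / F = 2.052 × 17 × 12 / 0.41 = 1021 mg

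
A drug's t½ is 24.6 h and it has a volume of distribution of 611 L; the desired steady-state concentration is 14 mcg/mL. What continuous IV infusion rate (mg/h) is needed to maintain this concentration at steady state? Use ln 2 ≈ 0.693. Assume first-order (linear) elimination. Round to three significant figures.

241 mg/h

CL = 0.693 × Vd / t½ = 0.693 × 611.0 / 24.6 = 17.21 L/h
Infusion rate = CL × Css = 17.21 × 14 = 240.9 mg/h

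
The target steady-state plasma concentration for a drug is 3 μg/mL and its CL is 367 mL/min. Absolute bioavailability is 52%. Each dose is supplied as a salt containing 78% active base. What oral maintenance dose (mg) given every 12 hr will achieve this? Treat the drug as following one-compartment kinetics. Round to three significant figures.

CL = 367 mL/min = 367 × 0.06 = 22.02 L/h
At steady state, dose per interval replaces the amount cleared in that interval: F·S·D/τ = CL·Css.
D = CL × Css × τ / F / S = 22.02 × 3 × 12 / 0.52 / 0.78 = 1954 mg

1950 mg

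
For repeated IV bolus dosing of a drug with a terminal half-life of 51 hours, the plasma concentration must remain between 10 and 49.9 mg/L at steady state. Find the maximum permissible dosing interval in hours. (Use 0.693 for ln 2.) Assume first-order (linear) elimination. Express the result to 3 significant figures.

118 h

k = 0.693 / t½ = 0.693 / 51 = 0.01359 h⁻¹
Between IV bolus doses, concentration decays as C = C₀·e^(−kτ), so C_peak/C_trough = e^(kτ).
τ_max = ln(C_peak/C_trough) / k = ln(49.9/10) / 0.01359 = 1.607 / 0.01359 = 118.2 h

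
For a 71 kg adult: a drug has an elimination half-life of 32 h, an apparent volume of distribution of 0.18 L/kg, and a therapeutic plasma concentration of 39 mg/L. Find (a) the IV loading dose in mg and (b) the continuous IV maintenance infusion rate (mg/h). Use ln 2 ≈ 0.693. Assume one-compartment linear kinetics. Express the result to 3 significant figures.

(a) 498 mg; (b) 10.8 mg/h

Vd(total) = 71 kg × 0.18 L/kg = 12.78 L
LD = Vd × C = 12.78 × 39 = 498.4 mg
CL = 0.693 × Vd / t½ = 0.693 × 12.78 / 32 = 0.2768 L/h
Infusion rate = CL × Css = 0.2768 × 39 = 10.80 mg/h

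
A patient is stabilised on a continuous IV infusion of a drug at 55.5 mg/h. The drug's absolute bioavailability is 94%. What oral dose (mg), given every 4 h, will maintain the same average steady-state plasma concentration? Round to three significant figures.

236 mg

To maintain the same Css, the systemic dosing rate must be unchanged: F·D/τ = infusion rate.
D = rate × τ / F = 55.5 × 4 / 0.94 = 236.2 mg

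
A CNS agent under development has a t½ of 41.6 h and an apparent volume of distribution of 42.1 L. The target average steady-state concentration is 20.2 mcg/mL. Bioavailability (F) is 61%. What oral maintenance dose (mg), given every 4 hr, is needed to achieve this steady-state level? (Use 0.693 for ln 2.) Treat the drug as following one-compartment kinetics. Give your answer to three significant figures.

k = 0.693/41.6 = 0.01666 h⁻¹, so CL = k·Vd = 0.01666 × 42.10 = 0.7014 L/h
D = CL × Css × τ / F = 0.7014 × 20.2 × 4 / 0.61 = 92.91 mg

92.9 mg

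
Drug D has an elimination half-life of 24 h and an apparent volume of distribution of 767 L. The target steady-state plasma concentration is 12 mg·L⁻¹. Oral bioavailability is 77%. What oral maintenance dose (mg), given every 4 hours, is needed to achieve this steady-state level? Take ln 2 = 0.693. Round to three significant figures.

CL = ln 2 · Vd / t½ = 0.693 × 767.0 / 24 = 22.15 L/h
D = CL × Css × τ / F = 22.15 × 12 × 4 / 0.77 = 1381 mg

1380 mg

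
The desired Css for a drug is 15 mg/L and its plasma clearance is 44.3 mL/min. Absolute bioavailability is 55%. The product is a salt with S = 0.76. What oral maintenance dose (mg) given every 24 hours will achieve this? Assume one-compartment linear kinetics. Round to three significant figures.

CL = 44.3 mL/min = 44.3 × 0.06 = 2.658 L/h
D = CL × Css × τ / F / S = 2.658 × 15 × 24 / 0.55 / 0.76 = 2289 mg

2290 mg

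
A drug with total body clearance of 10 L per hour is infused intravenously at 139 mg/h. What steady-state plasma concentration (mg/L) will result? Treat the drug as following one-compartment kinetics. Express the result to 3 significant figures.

Css = rate / CL = 139 / 10.00 = 13.90 mg/L

13.9 mg/L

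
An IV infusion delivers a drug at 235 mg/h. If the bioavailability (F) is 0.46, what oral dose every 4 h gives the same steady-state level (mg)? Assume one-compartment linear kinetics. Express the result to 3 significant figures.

2040 mg

To maintain the same Css, the systemic dosing rate must be unchanged: F·D/τ = infusion rate.
D = rate × τ / F = 235 × 4 / 0.46 = 2043 mg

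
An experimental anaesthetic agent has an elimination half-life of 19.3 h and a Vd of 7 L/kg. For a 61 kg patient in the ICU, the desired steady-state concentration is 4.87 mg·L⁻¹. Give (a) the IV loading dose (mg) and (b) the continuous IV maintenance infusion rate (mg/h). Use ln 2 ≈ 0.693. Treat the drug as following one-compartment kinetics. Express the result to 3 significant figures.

Vd = 7 L/kg × 61 kg = 427.0 L
LD = Vd × C = 427.0 × 4.87 = 2079 mg
CL = 0.693 × Vd / t½ = 0.693 × 427.0 / 19.3 = 15.33 L/h
Infusion rate = CL × Css = 15.33 × 4.87 = 74.66 mg/h

(a) 2080 mg; (b) 74.7 mg/h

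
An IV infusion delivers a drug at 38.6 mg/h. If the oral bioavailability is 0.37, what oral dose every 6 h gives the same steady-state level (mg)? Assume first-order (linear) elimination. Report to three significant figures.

626 mg

To maintain the same Css, the systemic dosing rate must be unchanged: F·D/τ = infusion rate.
D = rate × τ / F = 38.6 × 6 / 0.37 = 625.9 mg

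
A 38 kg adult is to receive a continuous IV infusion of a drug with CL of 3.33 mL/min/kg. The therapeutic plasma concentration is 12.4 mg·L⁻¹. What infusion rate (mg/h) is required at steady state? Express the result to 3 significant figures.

94.1 mg/h

CL = 3.33 mL/min/kg × 38 kg = 126.5 mL/min = 126.5 × 60/1000 = 7.590 L/h
At steady state, infusion rate equals elimination rate: rate in = CL × Css.
R₀ = 7.590 × 12.4 = 94.12 mg/h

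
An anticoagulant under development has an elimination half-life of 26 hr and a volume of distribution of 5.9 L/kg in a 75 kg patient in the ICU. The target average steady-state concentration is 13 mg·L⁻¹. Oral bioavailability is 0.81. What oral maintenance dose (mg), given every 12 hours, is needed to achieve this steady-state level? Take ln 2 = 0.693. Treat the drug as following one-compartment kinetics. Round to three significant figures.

Vd = 5.9 L/kg × 75 kg = 442.5 L
k = 0.693/26 = 0.02665 h⁻¹, so CL = k·Vd = 0.02665 × 442.5 = 11.79 L/h
D = CL × Css × τ / F = 11.79 × 13 × 12 / 0.81 = 2271 mg

2270 mg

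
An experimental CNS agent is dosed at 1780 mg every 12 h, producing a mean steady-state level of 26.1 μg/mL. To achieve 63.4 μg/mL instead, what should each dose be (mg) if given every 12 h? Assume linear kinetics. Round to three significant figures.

4320 mg

With linear kinetics, Css is proportional to dose rate (D/τ) at fixed clearance.
D₂ = D₁ × (Css,target / Css,current) = 1780 × 63.4/26.1 = 4324 mg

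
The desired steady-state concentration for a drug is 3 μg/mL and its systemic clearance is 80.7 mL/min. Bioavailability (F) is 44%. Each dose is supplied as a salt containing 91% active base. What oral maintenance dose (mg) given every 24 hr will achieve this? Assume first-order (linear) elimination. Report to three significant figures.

871 mg

CL = 80.7 mL/min × 60/1000 = 4.842 L/h
At steady state, dose per interval replaces the amount cleared in that interval: F·S·D/τ = CL·Css.
D = CL × Css × τ / F / S = 4.842 × 3 × 24 / 0.44 / 0.91 = 870.7 mg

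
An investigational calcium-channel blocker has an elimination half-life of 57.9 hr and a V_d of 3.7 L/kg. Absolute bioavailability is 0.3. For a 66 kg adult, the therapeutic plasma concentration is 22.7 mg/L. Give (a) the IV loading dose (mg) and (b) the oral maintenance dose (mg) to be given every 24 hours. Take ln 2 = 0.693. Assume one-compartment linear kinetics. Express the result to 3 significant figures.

Vd = 3.7 L/kg × 66 kg = 244.2 L
LD = Vd × C = 244.2 × 22.7 = 5543 mg
CL = 0.693 × Vd / t½ = 0.693 × 244.2 / 57.9 = 2.923 L/h
D = CL × Css × τ / F = 2.923 × 22.7 × 24 / 0.3 = 5308 mg

(a) 5540 mg; (b) 5310 mg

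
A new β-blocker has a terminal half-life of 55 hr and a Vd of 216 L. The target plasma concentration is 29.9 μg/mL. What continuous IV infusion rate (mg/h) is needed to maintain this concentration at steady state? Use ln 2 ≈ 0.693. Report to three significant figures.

81.4 mg/h

k = 0.693/55 = 0.01260 h⁻¹, so CL = k·Vd = 0.01260 × 216.0 = 2.722 L/h
Infusion rate = CL × Css = 2.722 × 29.9 = 81.39 mg/h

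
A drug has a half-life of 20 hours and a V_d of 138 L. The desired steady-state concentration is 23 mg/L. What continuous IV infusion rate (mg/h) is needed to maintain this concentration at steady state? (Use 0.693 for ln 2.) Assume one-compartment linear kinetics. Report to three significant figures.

110 mg/h

k = 0.693/20 = 0.03465 h⁻¹, so CL = k·Vd = 0.03465 × 138.0 = 4.782 L/h
Infusion rate = CL × Css = 4.782 × 23 = 110.0 mg/h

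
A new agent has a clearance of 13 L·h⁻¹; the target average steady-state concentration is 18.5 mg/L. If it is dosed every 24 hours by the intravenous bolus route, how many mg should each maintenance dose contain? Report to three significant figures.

D = CL × Css × τ = 13.00 × 18.5 × 24 = 5772 mg

5770 mg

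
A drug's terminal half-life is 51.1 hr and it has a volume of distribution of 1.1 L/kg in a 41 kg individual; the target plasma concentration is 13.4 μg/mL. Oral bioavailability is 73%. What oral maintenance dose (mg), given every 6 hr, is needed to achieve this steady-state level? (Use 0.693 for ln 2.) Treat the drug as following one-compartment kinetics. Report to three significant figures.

67.4 mg

Total Vd = 1.1 × 41 = 45.10 L
k = 0.693/51.1 = 0.01356 h⁻¹, so CL = k·Vd = 0.01356 × 45.10 = 0.6116 L/h
D = CL × Css × τ / F = 0.6116 × 13.4 × 6 / 0.73 = 67.36 mg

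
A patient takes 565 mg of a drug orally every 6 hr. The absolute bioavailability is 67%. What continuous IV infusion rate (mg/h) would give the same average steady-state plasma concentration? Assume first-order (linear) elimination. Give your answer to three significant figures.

Equivalent systemic input: infusion rate = F·D/τ.
Rate = 0.67 × 565 / 6 = 63.09 mg/h

63.1 mg/h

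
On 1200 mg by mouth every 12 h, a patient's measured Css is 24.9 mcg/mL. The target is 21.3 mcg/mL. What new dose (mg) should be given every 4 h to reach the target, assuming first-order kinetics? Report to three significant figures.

342 mg

For first-order elimination, Css ∝ F·D/(CL·τ); F and CL are unchanged, so Css ∝ D/τ.
D₂ = D₁ × (Css,target / Css,current) × (τ₂/τ₁) = 1200 × (21.3/24.9) × (4/12) = 342.2 mg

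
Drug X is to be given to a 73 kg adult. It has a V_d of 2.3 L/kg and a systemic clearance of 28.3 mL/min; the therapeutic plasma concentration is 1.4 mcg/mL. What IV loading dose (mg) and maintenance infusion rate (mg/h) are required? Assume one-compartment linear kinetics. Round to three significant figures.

Total Vd = 2.3 × 73 = 167.9 L
LD = Vd · C_target = 167.9 × 1.4 = 235.1 mg
CL = 28.3 mL/min × 60/1000 = 1.698 L/h
Infusion rate = 1.698 L/h × 1.4 mg/L = 2.377 mg/h

(a) 235 mg; (b) 2.38 mg/h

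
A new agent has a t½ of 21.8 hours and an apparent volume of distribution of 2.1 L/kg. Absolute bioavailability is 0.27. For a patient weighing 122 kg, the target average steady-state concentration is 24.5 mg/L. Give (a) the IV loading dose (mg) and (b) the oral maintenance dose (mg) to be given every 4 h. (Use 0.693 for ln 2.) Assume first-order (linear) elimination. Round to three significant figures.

Total Vd = 2.1 × 122 = 256.2 L
LD = Vd × C = 256.2 × 24.5 = 6277 mg
CL = 0.693 × Vd / t½ = 0.693 × 256.2 / 21.8 = 8.144 L/h
D = CL × Css × τ / F = 8.144 × 24.5 × 4 / 0.27 = 2956 mg

(a) 6280 mg; (b) 2960 mg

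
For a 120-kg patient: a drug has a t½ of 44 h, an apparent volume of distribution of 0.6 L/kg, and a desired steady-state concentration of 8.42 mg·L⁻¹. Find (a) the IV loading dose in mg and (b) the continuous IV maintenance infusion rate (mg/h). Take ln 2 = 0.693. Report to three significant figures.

(a) 606 mg; (b) 9.55 mg/h

Total Vd = 0.6 × 120 = 72.00 L
LD = Vd × C = 72.00 × 8.42 = 606.2 mg
CL = 0.693 × Vd / t½ = 0.693 × 72.00 / 44 = 1.134 L/h
Infusion rate = CL × Css = 1.134 × 8.42 = 9.548 mg/h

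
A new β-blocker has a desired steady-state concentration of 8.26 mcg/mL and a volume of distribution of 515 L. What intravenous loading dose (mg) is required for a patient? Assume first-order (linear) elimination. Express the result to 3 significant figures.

The loading dose fills Vd to the target concentration.
LD = Vd × C = 515.0 × 8.260 = 4254 mg

4250 mg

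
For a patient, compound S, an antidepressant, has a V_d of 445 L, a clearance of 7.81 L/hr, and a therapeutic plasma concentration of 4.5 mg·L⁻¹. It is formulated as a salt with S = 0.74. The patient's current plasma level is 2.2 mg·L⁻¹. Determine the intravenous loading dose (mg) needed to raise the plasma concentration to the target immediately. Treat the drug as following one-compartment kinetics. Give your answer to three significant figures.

1380 mg

LD is governed by Vd — clearance does not enter the loading-dose calculation.
Concentration deficit ΔC = 4.5 − 2.2 = 2.300 mg/L
LD = Vd × ΔC / S = 445.0 × 2.300 / 0.74 = 1383 mg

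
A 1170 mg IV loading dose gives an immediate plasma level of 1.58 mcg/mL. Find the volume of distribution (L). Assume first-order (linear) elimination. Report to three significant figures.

741 L

Immediately after an IV bolus, C₀ = Dose / Vd, so Vd = Dose / C₀.
Vd = 1170 / 1.58 = 740.5 L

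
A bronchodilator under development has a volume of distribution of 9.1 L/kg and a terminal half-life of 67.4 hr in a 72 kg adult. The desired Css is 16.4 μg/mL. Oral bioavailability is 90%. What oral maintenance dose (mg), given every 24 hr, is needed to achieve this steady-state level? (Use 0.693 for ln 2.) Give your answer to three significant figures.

2950 mg

Vd = 9.1 L/kg × 72 kg = 655.2 L
CL = 0.693 × Vd / t½ = 0.693 × 655.2 / 67.4 = 6.737 L/h
D = CL × Css × τ / F = 6.737 × 16.4 × 24 / 0.9 = 2946 mg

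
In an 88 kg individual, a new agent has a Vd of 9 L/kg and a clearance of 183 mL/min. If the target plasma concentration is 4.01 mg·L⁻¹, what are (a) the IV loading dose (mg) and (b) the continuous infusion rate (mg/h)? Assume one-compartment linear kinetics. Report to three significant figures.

Vd(total) = 88 kg × 9 L/kg = 792.0 L
Loading dose = Vd × C = 792.0 × 4.01 = 3176 mg
Convert clearance: 183 mL/min × 60 min/h ÷ 1000 mL/L = 10.98 L/h
Maintenance infusion rate = CL × Css = 10.98 × 4.01 = 44.03 mg/h

(a) 3180 mg; (b) 44.0 mg/h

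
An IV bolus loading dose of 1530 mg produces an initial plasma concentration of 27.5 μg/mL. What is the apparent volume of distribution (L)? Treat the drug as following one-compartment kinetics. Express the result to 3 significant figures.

55.6 L

Immediately after an IV bolus, C₀ = Dose / Vd, so Vd = Dose / C₀.
Vd = 1530 / 27.5 = 55.64 L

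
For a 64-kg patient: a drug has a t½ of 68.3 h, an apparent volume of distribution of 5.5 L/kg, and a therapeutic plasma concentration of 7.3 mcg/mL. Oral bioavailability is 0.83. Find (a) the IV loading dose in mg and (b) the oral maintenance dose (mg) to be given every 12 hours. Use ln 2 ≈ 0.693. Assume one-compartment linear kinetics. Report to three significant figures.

Total Vd = 5.5 × 64 = 352.0 L
LD = Vd × C = 352.0 × 7.3 = 2570 mg
CL = 0.693 × Vd / t½ = 0.693 × 352.0 / 68.3 = 3.572 L/h
D = CL × Css × τ / F = 3.572 × 7.3 × 12 / 0.83 = 377.0 mg

(a) 2570 mg; (b) 377 mg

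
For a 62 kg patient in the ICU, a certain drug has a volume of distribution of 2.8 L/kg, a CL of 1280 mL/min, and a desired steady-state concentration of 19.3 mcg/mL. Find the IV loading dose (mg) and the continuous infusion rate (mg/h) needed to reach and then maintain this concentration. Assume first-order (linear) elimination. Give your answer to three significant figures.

(a) 3350 mg; (b) 1480 mg/h

Total Vd = 2.8 × 62 = 173.6 L
Loading dose = Vd × C = 173.6 × 19.3 = 3350 mg
Convert clearance: 1280 mL/min × 60 min/h ÷ 1000 mL/L = 76.80 L/h
Maintenance infusion rate = CL × Css = 76.80 × 19.3 = 1482 mg/h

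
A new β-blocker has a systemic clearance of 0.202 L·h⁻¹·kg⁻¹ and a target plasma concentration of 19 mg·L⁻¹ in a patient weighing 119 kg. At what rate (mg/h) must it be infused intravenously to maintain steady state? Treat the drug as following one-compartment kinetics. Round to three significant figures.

CL = 0.202 L·h⁻¹·kg⁻¹ × 119 kg = 24.04 L/h
R₀ = 24.04 × 19 = 456.8 mg/h

457 mg/h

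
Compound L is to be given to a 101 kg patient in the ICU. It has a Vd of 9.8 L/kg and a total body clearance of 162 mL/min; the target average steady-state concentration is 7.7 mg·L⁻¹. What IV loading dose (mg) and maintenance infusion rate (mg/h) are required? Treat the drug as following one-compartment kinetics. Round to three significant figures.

(a) 7620 mg; (b) 74.8 mg/h

Total Vd = 9.8 × 101 = 989.8 L
Loading dose = Vd × C = 989.8 × 7.7 = 7621 mg
CL = 162 mL/min × 60/1000 = 9.720 L/h
Maintenance: replace elimination → rate = CL × Css = 9.720 × 7.7 = 74.84 mg/h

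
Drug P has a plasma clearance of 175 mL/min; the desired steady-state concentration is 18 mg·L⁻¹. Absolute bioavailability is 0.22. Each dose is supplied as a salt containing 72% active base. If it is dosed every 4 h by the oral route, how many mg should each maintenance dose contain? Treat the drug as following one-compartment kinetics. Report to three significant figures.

CL = 175 mL/min = 175 × 0.06 = 10.50 L/h
D = CL × Css × τ / F / S = 10.50 × 18 × 4 / 0.22 / 0.72 = 4773 mg

4770 mg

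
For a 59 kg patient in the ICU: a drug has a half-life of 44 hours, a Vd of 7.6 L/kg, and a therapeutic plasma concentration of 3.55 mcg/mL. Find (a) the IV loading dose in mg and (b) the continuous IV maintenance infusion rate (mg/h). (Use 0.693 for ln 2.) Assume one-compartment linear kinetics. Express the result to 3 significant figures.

(a) 1590 mg; (b) 25.1 mg/h

Vd = 7.6 L/kg × 59 kg = 448.4 L
LD = Vd × C = 448.4 × 3.55 = 1592 mg
CL = 0.693 × Vd / t½ = 0.693 × 448.4 / 44 = 7.062 L/h
Infusion rate = CL × Css = 7.062 × 3.55 = 25.07 mg/h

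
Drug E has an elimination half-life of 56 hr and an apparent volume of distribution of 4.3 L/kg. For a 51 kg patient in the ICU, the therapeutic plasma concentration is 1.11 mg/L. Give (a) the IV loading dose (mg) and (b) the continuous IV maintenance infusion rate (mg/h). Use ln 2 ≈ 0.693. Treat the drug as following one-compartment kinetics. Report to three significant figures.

(a) 243 mg; (b) 3.01 mg/h

Vd = 4.3 L/kg × 51 kg = 219.3 L
LD = Vd × C = 219.3 × 1.11 = 243.4 mg
CL = 0.693 × Vd / t½ = 0.693 × 219.3 / 56 = 2.714 L/h
Infusion rate = CL × Css = 2.714 × 1.11 = 3.013 mg/h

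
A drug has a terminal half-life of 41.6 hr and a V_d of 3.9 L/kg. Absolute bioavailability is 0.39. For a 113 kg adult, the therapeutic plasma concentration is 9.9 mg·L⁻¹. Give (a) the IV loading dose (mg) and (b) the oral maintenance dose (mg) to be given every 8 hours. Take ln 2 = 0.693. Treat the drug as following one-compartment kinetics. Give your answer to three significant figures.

(a) 4360 mg; (b) 1490 mg

Total Vd = 3.9 × 113 = 440.7 L
LD = Vd × C = 440.7 × 9.9 = 4363 mg
CL = 0.693 × Vd / t½ = 0.693 × 440.7 / 41.6 = 7.341 L/h
D = CL × Css × τ / F = 7.341 × 9.9 × 8 / 0.39 = 1491 mg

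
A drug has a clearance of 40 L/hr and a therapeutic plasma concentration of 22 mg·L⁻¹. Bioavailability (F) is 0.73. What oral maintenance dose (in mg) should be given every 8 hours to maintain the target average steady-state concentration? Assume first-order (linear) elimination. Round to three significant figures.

D = CL × Css × τ / F = 40.00 × 22 × 8 / 0.73 = 9644 mg

9640 mg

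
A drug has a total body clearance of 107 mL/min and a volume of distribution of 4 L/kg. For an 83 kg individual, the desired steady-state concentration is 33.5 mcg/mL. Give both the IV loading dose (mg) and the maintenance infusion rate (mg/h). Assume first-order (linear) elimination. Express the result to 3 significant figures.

Total Vd = 4 × 83 = 332.0 L
Loading: fill Vd to C_target → 332.0 L × 33.5 mg/L = 11120 mg
Convert clearance: 107 mL/min × 60 min/h ÷ 1000 mL/L = 6.420 L/h
Maintenance: replace elimination → rate = CL × Css = 6.420 × 33.5 = 215.1 mg/h

(a) 11100 mg; (b) 215 mg/h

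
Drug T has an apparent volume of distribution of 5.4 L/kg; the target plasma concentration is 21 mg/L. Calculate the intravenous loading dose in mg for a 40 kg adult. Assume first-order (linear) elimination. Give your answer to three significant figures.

4540 mg

Total Vd = 5.4 × 40 = 216.0 L
The loading dose fills Vd to the target concentration.
LD = Vd × C = 216.0 × 21.00 = 4536 mg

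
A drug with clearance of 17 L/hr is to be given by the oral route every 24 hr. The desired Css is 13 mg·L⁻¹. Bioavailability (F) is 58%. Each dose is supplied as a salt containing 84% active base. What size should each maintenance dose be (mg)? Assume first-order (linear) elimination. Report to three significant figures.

10900 mg

D = CL × Css × τ / F / S = 17.00 × 13 × 24 / 0.58 / 0.84 = 10890 mg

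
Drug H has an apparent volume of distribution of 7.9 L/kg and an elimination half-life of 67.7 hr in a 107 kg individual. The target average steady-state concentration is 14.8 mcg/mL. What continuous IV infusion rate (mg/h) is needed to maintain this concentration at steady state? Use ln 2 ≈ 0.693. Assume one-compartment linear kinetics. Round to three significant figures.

128 mg/h

Vd(total) = 107 kg × 7.9 L/kg = 845.3 L
CL = 0.693 × Vd / t½ = 0.693 × 845.3 / 67.7 = 8.653 L/h
Infusion rate = CL × Css = 8.653 × 14.8 = 128.1 mg/h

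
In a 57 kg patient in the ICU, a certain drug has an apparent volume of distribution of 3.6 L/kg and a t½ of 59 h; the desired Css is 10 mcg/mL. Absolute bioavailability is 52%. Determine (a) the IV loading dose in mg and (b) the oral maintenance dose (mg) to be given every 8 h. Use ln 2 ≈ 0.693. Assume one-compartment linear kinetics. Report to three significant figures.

(a) 2050 mg; (b) 371 mg

Total Vd = 3.6 × 57 = 205.2 L
LD = Vd × C = 205.2 × 10 = 2052 mg
CL = 0.693 × Vd / t½ = 0.693 × 205.2 / 59 = 2.410 L/h
D = CL × Css × τ / F = 2.410 × 10 × 8 / 0.52 = 370.8 mg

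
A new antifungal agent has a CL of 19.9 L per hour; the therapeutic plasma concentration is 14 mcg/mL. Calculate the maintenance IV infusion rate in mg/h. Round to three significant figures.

279 mg/h

Infusion rate = CL · Css = 19.90 L/h × 14 mg/L = 278.6 mg/h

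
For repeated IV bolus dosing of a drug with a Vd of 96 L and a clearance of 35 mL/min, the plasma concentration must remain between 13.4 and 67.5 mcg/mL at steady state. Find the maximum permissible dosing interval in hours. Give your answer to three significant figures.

CL = 35 mL/min = 35 × 0.06 = 2.100 L/h
k = CL / Vd = 2.100 / 96.00 = 0.02188 h⁻¹
Between IV bolus doses, concentration decays as C = C₀·e^(−kτ), so C_peak/C_trough = e^(kτ).
τ_max = ln(C_peak/C_trough) / k = ln(67.5/13.4) / 0.02188 = 1.617 / 0.02188 = 73.90 h

73.9 h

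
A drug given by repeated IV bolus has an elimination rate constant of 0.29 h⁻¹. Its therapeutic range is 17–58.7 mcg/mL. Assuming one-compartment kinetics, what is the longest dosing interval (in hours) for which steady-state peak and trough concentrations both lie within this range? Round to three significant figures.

4.27 h

Between IV bolus doses, concentration decays as C = C₀·e^(−kτ), so C_peak/C_trough = e^(kτ).
τ_max = ln(C_peak/C_trough) / k = ln(58.7/17) / 0.2900 = 1.239 / 0.2900 = 4.272 h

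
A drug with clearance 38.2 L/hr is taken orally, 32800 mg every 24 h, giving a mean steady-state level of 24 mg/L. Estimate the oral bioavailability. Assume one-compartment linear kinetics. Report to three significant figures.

0.671

F·D/τ = CL·Css at steady state → F = CL·Css·τ / D.
F = 38.2 × 24 × 24 / 32800 = 0.671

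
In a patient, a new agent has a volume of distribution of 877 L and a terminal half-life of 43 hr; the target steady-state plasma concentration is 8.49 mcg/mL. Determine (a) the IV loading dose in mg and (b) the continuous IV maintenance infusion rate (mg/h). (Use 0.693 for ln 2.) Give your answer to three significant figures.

(a) 7450 mg; (b) 120 mg/h

LD = Vd × C = 877.0 × 8.49 = 7446 mg
CL = 0.693 × Vd / t½ = 0.693 × 877.0 / 43 = 14.13 L/h
Infusion rate = CL × Css = 14.13 × 8.49 = 120.0 mg/h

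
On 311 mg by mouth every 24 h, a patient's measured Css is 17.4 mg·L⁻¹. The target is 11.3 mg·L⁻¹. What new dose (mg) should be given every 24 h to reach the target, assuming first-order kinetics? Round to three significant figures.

202 mg

With linear kinetics, Css is proportional to dose rate (D/τ) at fixed clearance.
D₂ = D₁ × (Css,target / Css,current) = 311 × 11.3/17.4 = 202.0 mg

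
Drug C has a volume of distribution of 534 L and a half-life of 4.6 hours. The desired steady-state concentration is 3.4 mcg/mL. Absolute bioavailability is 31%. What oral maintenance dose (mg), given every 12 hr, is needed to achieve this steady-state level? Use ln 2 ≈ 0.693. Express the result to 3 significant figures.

CL = 0.693 × Vd / t½ = 0.693 × 534.0 / 4.6 = 80.45 L/h
D = CL × Css × τ / F = 80.45 × 3.4 × 12 / 0.31 = 10590 mg

10600 mg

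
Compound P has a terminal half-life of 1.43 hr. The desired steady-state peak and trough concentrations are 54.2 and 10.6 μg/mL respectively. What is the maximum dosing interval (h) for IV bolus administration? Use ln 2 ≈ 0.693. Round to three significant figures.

k = 0.693 / t½ = 0.693 / 1.43 = 0.4846 h⁻¹
Between IV bolus doses, concentration decays as C = C₀·e^(−kτ), so C_peak/C_trough = e^(kτ).
τ_max = ln(C_peak/C_trough) / k = ln(54.2/10.6) / 0.4846 = 1.632 / 0.4846 = 3.368 h

3.37 h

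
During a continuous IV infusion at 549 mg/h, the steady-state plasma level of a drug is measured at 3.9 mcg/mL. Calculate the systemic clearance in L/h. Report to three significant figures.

At steady state, infusion rate = CL × Css, so CL = rate / Css.
CL = 549 / 3.9 = 140.8 L/h

141 L/h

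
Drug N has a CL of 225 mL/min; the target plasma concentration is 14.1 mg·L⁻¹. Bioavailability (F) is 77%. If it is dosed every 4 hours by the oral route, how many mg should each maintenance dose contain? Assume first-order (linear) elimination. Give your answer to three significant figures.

989 mg

Convert clearance: 225 mL/min × 60 min/h ÷ 1000 mL/L = 13.50 L/h
At steady state, dose per interval replaces the amount cleared in that interval: F·D/τ = CL·Css.
D = CL × Css × τ / F = 13.50 × 14.1 × 4 / 0.77 = 988.8 mg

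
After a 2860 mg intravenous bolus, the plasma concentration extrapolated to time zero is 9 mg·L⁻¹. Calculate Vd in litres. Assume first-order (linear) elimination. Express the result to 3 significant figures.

318 L

Immediately after an IV bolus, C₀ = Dose / Vd, so Vd = Dose / C₀.
Vd = 2860 / 9 = 317.8 L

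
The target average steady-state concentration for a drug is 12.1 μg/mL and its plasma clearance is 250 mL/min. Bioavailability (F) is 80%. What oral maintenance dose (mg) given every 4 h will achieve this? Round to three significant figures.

908 mg

CL = 250 mL/min × 60/1000 = 15.00 L/h
D = CL × Css × τ / F = 15.00 × 12.1 × 4 / 0.8 = 907.5 mg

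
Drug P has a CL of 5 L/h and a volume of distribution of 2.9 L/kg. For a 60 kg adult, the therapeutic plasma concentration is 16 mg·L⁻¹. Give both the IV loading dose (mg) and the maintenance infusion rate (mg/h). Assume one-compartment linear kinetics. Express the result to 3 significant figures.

(a) 2780 mg; (b) 80.0 mg/h

Vd(total) = 60 kg × 2.9 L/kg = 174.0 L
Loading: fill Vd to C_target → 174.0 L × 16 mg/L = 2784 mg
Infusion rate = 5.000 L/h × 16 mg/L = 80.00 mg/h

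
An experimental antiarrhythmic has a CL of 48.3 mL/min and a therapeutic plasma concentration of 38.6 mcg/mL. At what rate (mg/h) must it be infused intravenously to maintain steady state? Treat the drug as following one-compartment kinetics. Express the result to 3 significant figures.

Convert clearance: 48.3 mL/min × 60 min/h ÷ 1000 mL/L = 2.898 L/h
Rate = CL × Css = 2.898 × 38.6 = 111.9 mg/h

112 mg/h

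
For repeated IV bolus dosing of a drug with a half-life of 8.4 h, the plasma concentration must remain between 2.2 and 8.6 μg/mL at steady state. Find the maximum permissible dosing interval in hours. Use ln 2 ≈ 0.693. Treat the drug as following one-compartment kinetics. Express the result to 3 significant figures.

k = 0.693 / t½ = 0.693 / 8.4 = 0.08250 h⁻¹
Between IV bolus doses, concentration decays as C = C₀·e^(−kτ), so C_peak/C_trough = e^(kτ).
τ_max = ln(C_peak/C_trough) / k = ln(8.6/2.2) / 0.08250 = 1.363 / 0.08250 = 16.52 h

16.5 h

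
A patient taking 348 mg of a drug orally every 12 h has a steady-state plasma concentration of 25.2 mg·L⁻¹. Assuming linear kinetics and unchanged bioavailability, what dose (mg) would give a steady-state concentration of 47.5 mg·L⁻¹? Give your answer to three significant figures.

For first-order elimination, Css ∝ F·D/(CL·τ); F and CL are unchanged, so Css ∝ D/τ.
D₂ = D₁ × (Css,target / Css,current) = 348 × 47.5/25.2 = 656.0 mg

656 mg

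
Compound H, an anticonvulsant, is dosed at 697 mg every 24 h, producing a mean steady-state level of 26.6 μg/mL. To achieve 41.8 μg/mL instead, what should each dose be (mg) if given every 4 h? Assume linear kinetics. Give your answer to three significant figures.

183 mg

For first-order elimination, Css ∝ F·D/(CL·τ); F and CL are unchanged, so Css ∝ D/τ.
D₂ = D₁ × (Css,target / Css,current) × (τ₂/τ₁) = 697 × (41.8/26.6) × (4/24) = 182.5 mg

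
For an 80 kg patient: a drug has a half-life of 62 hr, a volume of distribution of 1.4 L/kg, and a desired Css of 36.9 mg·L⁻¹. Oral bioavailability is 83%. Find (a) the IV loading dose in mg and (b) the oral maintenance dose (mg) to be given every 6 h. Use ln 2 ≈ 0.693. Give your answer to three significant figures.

Vd = 1.4 L/kg × 80 kg = 112.0 L
LD = Vd × C = 112.0 × 36.9 = 4133 mg
CL = 0.693 × Vd / t½ = 0.693 × 112.0 / 62 = 1.252 L/h
D = CL × Css × τ / F = 1.252 × 36.9 × 6 / 0.83 = 334.0 mg

(a) 4130 mg; (b) 334 mg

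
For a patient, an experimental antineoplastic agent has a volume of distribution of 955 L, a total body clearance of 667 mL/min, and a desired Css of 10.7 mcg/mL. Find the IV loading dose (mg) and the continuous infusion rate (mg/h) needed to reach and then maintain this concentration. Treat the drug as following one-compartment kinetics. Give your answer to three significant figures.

LD = Vd · C_target = 955.0 × 10.7 = 10220 mg
CL = 667 mL/min × 60/1000 = 40.02 L/h
Infusion rate = 40.02 L/h × 10.7 mg/L = 428.2 mg/h

(a) 10200 mg; (b) 428 mg/h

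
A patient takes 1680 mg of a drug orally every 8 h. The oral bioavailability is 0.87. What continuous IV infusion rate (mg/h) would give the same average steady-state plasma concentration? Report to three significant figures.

Equivalent systemic input: infusion rate = F·D/τ.
Rate = 0.87 × 1680 / 8 = 182.7 mg/h

183 mg/h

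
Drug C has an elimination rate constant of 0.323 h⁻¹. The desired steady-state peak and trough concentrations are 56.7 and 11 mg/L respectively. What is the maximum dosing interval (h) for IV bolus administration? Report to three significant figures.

5.08 h

Between IV bolus doses, concentration decays as C = C₀·e^(−kτ), so C_peak/C_trough = e^(kτ).
τ_max = ln(C_peak/C_trough) / k = ln(56.7/11) / 0.3230 = 1.640 / 0.3230 = 5.077 h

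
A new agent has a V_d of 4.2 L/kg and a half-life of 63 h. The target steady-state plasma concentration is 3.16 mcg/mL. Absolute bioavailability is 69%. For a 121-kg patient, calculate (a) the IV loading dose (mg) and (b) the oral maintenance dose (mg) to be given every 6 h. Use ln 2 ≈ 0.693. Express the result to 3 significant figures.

(a) 1610 mg; (b) 154 mg

Total Vd = 4.2 × 121 = 508.2 L
LD = Vd × C = 508.2 × 3.16 = 1606 mg
CL = 0.693 × Vd / t½ = 0.693 × 508.2 / 63 = 5.590 L/h
D = CL × Css × τ / F = 5.590 × 3.16 × 6 / 0.69 = 153.6 mg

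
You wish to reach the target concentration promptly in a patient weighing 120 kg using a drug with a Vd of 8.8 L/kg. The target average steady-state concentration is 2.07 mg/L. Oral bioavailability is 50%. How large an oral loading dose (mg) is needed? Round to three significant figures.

4370 mg

Total Vd = 8.8 × 120 = 1056 L
The loading dose fills Vd to the target concentration.
LD = Vd × C / F = 1056 × 2.070 / 0.5 = 4372 mg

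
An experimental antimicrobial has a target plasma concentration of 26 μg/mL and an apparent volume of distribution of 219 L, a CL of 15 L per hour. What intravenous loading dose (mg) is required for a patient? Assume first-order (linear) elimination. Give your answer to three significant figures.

5690 mg

LD = Vd × C = 219.0 × 26.00 = 5694 mg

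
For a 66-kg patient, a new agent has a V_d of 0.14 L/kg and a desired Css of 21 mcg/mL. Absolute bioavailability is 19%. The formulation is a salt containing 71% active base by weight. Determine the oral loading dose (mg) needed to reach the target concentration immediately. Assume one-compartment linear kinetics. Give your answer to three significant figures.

1440 mg

Vd = 0.14 L/kg × 66 kg = 9.240 L
LD = Vd × C / F / S = 9.240 × 21.00 / 0.19 / 0.71 = 1438 mg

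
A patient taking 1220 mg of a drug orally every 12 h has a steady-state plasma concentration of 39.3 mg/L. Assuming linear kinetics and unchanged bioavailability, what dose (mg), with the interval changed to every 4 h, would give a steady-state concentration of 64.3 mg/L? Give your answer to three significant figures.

With linear kinetics, Css is proportional to dose rate (D/τ) at fixed clearance.
D₂ = D₁ × (Css,target / Css,current) × (τ₂/τ₁) = 1220 × (64.3/39.3) × (4/12) = 665.4 mg

665 mg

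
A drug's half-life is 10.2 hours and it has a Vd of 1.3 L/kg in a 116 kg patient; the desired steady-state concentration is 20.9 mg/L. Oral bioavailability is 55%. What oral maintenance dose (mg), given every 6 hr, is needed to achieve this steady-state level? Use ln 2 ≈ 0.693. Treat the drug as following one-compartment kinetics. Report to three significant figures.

Total Vd = 1.3 × 116 = 150.8 L
k = 0.693/10.2 = 0.06794 h⁻¹, so CL = k·Vd = 0.06794 × 150.8 = 10.25 L/h
D = CL × Css × τ / F = 10.25 × 20.9 × 6 / 0.55 = 2337 mg

2340 mg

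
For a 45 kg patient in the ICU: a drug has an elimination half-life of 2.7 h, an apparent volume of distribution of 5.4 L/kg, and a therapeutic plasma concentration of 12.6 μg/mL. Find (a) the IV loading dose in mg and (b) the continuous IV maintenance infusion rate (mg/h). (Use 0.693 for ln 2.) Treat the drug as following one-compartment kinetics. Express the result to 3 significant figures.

Vd = 5.4 L/kg × 45 kg = 243.0 L
LD = Vd × C = 243.0 × 12.6 = 3062 mg
CL = 0.693 × Vd / t½ = 0.693 × 243.0 / 2.7 = 62.37 L/h
Infusion rate = CL × Css = 62.37 × 12.6 = 785.9 mg/h

(a) 3060 mg; (b) 786 mg/h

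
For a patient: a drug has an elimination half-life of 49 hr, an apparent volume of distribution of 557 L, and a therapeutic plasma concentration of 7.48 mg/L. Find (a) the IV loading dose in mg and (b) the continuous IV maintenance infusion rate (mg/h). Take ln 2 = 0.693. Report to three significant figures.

LD = Vd × C = 557.0 × 7.48 = 4166 mg
CL = 0.693 × Vd / t½ = 0.693 × 557.0 / 49 = 7.878 L/h
Infusion rate = CL × Css = 7.878 × 7.48 = 58.93 mg/h

(a) 4170 mg; (b) 58.9 mg/h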